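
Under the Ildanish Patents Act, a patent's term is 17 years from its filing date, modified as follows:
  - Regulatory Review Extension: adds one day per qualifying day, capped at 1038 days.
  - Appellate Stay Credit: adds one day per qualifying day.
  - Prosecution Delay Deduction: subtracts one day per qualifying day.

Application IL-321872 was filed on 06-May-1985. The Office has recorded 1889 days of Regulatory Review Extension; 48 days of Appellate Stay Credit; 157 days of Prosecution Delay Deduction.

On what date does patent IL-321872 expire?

2004-11-20

Base term: filing date + 17 years → 6 May 2002.
Regulatory Review Extension: 1889 days claimed exceeds the 1038-day cap, so +1038 days → 9 March 2005.
Appellate Stay Credit: +48 days → 26 April 2005.
Prosecution Delay Deduction: −157 days → 20 November 2004.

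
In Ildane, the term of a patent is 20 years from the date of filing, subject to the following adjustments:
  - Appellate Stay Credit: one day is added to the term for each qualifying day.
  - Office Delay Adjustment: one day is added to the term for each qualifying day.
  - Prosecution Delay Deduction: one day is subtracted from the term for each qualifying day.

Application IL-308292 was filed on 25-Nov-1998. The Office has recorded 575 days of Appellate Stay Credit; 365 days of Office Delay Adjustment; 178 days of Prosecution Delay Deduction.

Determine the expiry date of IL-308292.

December 26, 2020

Base term: filing date + 20 years → 25 November 2018.
Appellate Stay Credit: +575 days → 22 June 2020.
Office Delay Adjustment: +365 days → 22 June 2021.
Prosecution Delay Deduction: −178 days → 26 December 2020.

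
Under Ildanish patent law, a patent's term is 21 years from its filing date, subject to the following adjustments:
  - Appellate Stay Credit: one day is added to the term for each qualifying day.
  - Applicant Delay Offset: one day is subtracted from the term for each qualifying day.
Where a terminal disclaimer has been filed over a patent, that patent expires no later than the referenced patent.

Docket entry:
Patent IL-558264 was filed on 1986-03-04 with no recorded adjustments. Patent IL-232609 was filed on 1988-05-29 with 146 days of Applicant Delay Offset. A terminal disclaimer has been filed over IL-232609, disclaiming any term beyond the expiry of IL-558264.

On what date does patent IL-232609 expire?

Natural term of IL-232609:
  Base: filing + 21 years → 29 May 2009.
  Applicant Delay Offset: −146 days → 3 January 2009.
Expiry of referenced patent IL-558264:
  Base: filing + 21 years → 4 March 2007.
Terminal disclaimer: IL-232609 expires on the earlier of 3 January 2009 and 4 March 2007.

2007-03-04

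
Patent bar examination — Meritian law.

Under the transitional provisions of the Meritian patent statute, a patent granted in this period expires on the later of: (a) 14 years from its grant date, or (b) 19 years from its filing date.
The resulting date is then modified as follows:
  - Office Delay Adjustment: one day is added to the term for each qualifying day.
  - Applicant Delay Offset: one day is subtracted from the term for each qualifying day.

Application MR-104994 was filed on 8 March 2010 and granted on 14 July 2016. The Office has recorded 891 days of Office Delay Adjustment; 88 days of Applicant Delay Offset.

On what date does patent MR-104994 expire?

(a) grant + 14 years → 14 July 2030.
(b) filing + 19 years → 8 March 2029.
Later of the two: 14 July 2030.
Office Delay Adjustment: +891 days → 21 December 2032.
Applicant Delay Offset: −88 days → 24 September 2032.

September 24, 2032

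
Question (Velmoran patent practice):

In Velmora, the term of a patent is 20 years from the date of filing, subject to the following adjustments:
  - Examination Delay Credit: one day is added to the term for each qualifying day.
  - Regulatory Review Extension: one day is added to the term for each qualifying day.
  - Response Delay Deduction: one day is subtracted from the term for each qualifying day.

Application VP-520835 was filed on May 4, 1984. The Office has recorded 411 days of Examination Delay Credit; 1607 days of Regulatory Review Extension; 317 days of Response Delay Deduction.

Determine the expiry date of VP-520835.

Base term: filing date + 20 years → 4 May 2004.
Examination Delay Credit: +411 days → 19 June 2005.
Regulatory Review Extension: +1607 days → 12 November 2009.
Response Delay Deduction: −317 days → 30 December 2008.

December 30, 2008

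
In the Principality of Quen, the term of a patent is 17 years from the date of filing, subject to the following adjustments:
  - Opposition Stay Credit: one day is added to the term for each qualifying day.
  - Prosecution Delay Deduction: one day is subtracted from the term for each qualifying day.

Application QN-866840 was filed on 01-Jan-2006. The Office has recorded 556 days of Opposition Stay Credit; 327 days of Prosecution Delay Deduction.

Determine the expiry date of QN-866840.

August 18, 2023

Base term: filing date + 17 years → 1 January 2023.
Opposition Stay Credit: +556 days → 10 July 2024.
Prosecution Delay Deduction: −327 days → 18 August 2023.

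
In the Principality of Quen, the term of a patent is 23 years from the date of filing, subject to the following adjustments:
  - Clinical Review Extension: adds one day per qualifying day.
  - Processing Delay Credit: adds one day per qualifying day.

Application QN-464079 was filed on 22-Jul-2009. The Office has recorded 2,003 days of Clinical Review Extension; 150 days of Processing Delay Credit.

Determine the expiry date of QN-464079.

Base term: filing date + 23 years → 22 July 2032.
Clinical Review Extension: +2003 days → 15 January 2038.
Processing Delay Credit: +150 days → 14 June 2038.

June 14, 2038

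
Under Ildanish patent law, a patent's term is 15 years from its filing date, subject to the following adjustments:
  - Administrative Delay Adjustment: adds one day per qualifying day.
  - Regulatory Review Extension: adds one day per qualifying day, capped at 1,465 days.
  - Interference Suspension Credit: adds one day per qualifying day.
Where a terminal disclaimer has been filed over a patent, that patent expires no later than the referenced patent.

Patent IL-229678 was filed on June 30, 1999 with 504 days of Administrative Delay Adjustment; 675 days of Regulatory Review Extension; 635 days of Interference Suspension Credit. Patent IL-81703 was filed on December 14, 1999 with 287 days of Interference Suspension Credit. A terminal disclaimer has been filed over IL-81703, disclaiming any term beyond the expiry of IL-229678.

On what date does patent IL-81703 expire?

Natural term of IL-81703:
  Base: filing + 15 years → 14 December 2014.
  Interference Suspension Credit: +287 days → 27 September 2015.
Expiry of referenced patent IL-229678:
  Base: filing + 15 years → 30 June 2014.
  Administrative Delay Adjustment: +504 days → 16 November 2015.
  Regulatory Review Extension: 675 days (within the 1465-day cap) → +675 days → 21 September 2017.
  Interference Suspension Credit: +635 days → 18 June 2019.
Terminal disclaimer: IL-81703 expires on the earlier of 27 September 2015 and 18 June 2019.

September 27, 2015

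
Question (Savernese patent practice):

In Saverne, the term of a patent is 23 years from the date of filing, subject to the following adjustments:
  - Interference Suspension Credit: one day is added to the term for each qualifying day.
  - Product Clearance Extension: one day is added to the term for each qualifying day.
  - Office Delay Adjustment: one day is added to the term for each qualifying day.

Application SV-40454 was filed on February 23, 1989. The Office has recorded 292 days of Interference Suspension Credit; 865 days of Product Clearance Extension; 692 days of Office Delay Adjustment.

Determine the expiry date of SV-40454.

Base term: filing date + 23 years → 23 February 2012.
Interference Suspension Credit: +292 days → 11 December 2012.
Product Clearance Extension: +865 days → 25 April 2015.
Office Delay Adjustment: +692 days → 17 March 2017.

March 17, 2017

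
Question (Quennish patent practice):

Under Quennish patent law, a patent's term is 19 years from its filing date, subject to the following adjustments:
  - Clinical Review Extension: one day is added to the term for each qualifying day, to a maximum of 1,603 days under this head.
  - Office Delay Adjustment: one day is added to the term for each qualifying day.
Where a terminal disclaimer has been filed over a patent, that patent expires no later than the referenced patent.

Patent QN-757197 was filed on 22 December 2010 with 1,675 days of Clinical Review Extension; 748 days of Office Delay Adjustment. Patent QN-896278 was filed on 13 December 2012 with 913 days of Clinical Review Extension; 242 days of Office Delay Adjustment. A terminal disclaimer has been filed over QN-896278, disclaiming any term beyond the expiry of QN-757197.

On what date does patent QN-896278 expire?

Natural term of QN-896278:
  Base: filing + 19 years → 13 December 2031.
  Clinical Review Extension: 913 days (within the 1603-day cap) → +913 days → 13 June 2034.
  Office Delay Adjustment: +242 days → 10 February 2035.
Expiry of referenced patent QN-757197:
  Base: filing + 19 years → 22 December 2029.
  Clinical Review Extension: 1675 days claimed exceeds the 1603-day cap, so +1603 days → 13 May 2034.
  Office Delay Adjustment: +748 days → 30 May 2036.
Terminal disclaimer: QN-896278 expires on the earlier of 10 February 2035 and 30 May 2036.

2035-02-10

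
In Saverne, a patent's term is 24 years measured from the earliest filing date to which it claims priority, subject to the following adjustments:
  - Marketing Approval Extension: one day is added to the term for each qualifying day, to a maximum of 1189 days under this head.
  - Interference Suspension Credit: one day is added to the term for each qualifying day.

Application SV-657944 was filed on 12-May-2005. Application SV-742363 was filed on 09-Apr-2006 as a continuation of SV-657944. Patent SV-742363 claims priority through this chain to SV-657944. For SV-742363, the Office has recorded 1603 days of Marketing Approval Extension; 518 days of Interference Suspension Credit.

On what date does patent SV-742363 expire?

January 13, 2034

Earliest priority filing: 12 May 2005.
Base term: 12 May 2005 + 24 years → 12 May 2029.
Marketing Approval Extension: 1603 days claimed exceeds the 1189-day cap, so +1189 days → 13 August 2032.
Interference Suspension Credit: +518 days → 13 January 2034.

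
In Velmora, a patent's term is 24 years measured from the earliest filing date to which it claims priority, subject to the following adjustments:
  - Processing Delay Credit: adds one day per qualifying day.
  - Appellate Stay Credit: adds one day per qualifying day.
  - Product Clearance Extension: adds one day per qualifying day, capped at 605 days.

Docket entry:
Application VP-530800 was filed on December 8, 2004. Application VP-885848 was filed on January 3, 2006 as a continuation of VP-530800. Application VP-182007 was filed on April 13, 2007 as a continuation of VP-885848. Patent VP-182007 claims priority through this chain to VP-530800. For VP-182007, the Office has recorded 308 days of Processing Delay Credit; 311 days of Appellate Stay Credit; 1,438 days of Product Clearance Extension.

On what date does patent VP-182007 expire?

April 15, 2032

Earliest priority filing: 8 December 2004.
Base term: 8 December 2004 + 24 years → 8 December 2028.
Processing Delay Credit: +308 days → 12 October 2029.
Appellate Stay Credit: +311 days → 19 August 2030.
Product Clearance Extension: 1438 days claimed exceeds the 605-day cap, so +605 days → 15 April 2032.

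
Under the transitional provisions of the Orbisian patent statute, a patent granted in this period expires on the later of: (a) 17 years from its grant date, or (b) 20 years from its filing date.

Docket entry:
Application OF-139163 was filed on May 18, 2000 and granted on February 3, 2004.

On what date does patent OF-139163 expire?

2021-02-03

(a) grant + 17 years → 3 February 2021.
(b) filing + 20 years → 18 May 2020.
Later of the two: 3 February 2021.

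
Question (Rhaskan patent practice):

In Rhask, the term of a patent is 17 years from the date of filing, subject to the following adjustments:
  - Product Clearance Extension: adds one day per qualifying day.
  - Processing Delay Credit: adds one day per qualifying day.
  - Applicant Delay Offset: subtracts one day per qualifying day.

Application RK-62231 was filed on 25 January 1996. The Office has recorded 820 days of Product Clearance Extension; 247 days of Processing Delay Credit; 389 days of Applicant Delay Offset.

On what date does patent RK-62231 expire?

2014-12-04

Base term: filing date + 17 years → 25 January 2013.
Product Clearance Extension: +820 days → 25 April 2015.
Processing Delay Credit: +247 days → 28 December 2015.
Applicant Delay Offset: −389 days → 4 December 2014.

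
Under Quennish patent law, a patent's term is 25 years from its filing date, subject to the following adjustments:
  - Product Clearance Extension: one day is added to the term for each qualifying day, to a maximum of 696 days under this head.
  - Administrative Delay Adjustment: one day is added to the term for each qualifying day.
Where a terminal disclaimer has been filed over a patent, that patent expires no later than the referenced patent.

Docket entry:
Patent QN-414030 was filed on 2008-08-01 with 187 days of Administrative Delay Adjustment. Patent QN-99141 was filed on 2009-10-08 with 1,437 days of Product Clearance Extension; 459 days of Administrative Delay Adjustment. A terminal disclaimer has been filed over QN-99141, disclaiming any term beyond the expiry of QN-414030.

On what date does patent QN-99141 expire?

Natural term of QN-99141:
  Base: filing + 25 years → 8 October 2034.
  Product Clearance Extension: 1437 days claimed exceeds the 696-day cap, so +696 days → 3 September 2036.
  Administrative Delay Adjustment: +459 days → 6 December 2037.
Expiry of referenced patent QN-414030:
  Base: filing + 25 years → 1 August 2033.
  Administrative Delay Adjustment: +187 days → 4 February 2034.
Terminal disclaimer: QN-99141 expires on the earlier of 6 December 2037 and 4 February 2034.

February 4, 2034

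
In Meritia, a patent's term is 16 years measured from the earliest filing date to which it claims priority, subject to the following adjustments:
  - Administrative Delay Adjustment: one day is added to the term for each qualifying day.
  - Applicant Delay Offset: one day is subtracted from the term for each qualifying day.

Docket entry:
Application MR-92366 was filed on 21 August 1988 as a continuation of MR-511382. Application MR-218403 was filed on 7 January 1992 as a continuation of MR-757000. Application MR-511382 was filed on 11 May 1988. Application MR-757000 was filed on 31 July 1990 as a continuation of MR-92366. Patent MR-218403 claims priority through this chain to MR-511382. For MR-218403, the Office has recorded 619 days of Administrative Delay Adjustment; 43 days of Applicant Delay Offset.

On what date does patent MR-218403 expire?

December 8, 2005

Earliest priority filing: 11 May 1988.
Base term: 11 May 1988 + 16 years → 11 May 2004.
Administrative Delay Adjustment: +619 days → 20 January 2006.
Applicant Delay Offset: −43 days → 8 December 2005.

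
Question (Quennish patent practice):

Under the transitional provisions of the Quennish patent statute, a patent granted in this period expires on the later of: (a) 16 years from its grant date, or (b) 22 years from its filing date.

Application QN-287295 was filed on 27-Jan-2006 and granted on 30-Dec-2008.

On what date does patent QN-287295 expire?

January 27, 2028

(a) grant + 16 years → 30 December 2024.
(b) filing + 22 years → 27 January 2028.
Later of the two: 27 January 2028.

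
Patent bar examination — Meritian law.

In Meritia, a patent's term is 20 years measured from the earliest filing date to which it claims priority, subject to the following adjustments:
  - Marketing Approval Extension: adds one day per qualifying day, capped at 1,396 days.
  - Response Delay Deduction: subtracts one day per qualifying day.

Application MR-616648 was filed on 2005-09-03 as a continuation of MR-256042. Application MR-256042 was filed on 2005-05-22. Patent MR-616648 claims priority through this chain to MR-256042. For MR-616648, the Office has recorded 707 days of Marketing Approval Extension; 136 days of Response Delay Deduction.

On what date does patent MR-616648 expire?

Earliest priority filing: 22 May 2005.
Base term: 22 May 2005 + 20 years → 22 May 2025.
Marketing Approval Extension: 707 days (within the 1396-day cap) → +707 days → 29 April 2027.
Response Delay Deduction: −136 days → 14 December 2026.

2026-12-14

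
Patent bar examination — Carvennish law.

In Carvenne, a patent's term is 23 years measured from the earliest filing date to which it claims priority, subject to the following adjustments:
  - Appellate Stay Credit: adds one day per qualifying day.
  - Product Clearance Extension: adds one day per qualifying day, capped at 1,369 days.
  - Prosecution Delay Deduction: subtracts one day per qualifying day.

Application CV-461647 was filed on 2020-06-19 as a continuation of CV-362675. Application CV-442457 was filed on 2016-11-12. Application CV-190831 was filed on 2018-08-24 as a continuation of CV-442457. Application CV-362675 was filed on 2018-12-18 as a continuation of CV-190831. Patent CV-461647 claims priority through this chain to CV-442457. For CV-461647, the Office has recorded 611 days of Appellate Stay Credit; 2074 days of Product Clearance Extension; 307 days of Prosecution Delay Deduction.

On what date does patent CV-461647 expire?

2044-06-11

Earliest priority filing: 12 November 2016.
Base term: 12 November 2016 + 23 years → 12 November 2039.
Appellate Stay Credit: +611 days → 15 July 2041.
Product Clearance Extension: 2074 days claimed exceeds the 1369-day cap, so +1369 days → 14 April 2045.
Prosecution Delay Deduction: −307 days → 11 June 2044.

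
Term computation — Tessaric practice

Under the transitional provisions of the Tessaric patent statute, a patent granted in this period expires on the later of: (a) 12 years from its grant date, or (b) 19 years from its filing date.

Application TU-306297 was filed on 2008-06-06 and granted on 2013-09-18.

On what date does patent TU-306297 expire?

2027-06-06

(a) grant + 12 years → 18 September 2025.
(b) filing + 19 years → 6 June 2027.
Later of the two: 6 June 2027.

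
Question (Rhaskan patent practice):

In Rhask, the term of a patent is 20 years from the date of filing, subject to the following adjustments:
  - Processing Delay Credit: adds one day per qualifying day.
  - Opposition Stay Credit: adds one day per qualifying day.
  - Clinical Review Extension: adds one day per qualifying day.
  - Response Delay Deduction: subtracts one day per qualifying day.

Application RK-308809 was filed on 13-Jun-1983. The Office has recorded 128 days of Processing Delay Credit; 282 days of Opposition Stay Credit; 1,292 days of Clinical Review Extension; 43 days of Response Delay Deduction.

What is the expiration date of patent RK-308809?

Base term: filing date + 20 years → 13 June 2003.
Processing Delay Credit: +128 days → 19 October 2003.
Opposition Stay Credit: +282 days → 27 July 2004.
Clinical Review Extension: +1292 days → 9 February 2008.
Response Delay Deduction: −43 days → 28 December 2007.

December 28, 2007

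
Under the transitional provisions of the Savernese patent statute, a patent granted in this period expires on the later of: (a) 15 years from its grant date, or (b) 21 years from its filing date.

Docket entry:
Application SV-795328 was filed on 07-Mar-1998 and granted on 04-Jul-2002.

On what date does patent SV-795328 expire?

(a) grant + 15 years → 4 July 2017.
(b) filing + 21 years → 7 March 2019.
Later of the two: 7 March 2019.

March 7, 2019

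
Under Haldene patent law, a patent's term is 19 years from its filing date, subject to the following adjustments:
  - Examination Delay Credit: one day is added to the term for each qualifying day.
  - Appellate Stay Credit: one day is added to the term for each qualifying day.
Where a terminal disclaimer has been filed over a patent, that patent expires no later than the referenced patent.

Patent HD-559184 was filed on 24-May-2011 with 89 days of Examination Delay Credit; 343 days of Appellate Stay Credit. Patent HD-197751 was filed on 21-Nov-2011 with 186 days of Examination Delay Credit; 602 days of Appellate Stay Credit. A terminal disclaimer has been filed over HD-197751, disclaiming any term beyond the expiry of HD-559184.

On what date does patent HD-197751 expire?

Natural term of HD-197751:
  Base: filing + 19 years → 21 November 2030.
  Examination Delay Credit: +186 days → 26 May 2031.
  Appellate Stay Credit: +602 days → 17 January 2033.
Expiry of referenced patent HD-559184:
  Base: filing + 19 years → 24 May 2030.
  Examination Delay Credit: +89 days → 21 August 2030.
  Appellate Stay Credit: +343 days → 30 July 2031.
Terminal disclaimer: HD-197751 expires on the earlier of 17 January 2033 and 30 July 2031.

2031-07-30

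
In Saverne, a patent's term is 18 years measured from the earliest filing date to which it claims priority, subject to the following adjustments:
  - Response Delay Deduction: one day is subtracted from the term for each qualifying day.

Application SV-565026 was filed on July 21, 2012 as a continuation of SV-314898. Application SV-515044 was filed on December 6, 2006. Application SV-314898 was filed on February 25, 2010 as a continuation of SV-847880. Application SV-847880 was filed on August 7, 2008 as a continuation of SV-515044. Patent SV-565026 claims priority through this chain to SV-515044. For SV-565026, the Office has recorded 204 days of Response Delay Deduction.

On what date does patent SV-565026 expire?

May 16, 2024

Earliest priority filing: 6 December 2006.
Base term: 6 December 2006 + 18 years → 6 December 2024.
Response Delay Deduction: −204 days → 16 May 2024.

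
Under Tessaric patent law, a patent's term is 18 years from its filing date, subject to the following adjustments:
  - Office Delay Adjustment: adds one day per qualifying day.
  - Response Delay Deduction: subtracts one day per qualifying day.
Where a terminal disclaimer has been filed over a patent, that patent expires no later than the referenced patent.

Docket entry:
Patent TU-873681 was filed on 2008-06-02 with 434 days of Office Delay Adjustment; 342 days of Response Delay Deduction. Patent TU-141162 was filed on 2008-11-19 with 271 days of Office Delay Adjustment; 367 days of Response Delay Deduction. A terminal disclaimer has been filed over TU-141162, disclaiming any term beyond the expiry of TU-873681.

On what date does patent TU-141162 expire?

Natural term of TU-141162:
  Base: filing + 18 years → 19 November 2026.
  Office Delay Adjustment: +271 days → 17 August 2027.
  Response Delay Deduction: −367 days → 15 August 2026.
Expiry of referenced patent TU-873681:
  Base: filing + 18 years → 2 June 2026.
  Office Delay Adjustment: +434 days → 10 August 2027.
  Response Delay Deduction: −342 days → 2 September 2026.
Terminal disclaimer: TU-141162 expires on the earlier of 15 August 2026 and 2 September 2026.

August 15, 2026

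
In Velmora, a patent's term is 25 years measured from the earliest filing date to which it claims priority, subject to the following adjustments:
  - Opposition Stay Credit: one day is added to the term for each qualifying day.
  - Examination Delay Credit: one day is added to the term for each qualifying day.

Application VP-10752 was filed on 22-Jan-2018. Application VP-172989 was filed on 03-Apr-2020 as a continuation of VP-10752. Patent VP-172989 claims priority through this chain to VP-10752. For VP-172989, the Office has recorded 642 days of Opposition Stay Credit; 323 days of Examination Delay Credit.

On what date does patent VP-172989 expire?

Earliest priority filing: 22 January 2018.
Base term: 22 January 2018 + 25 years → 22 January 2043.
Opposition Stay Credit: +642 days → 25 October 2044.
Examination Delay Credit: +323 days → 13 September 2045.

September 13, 2045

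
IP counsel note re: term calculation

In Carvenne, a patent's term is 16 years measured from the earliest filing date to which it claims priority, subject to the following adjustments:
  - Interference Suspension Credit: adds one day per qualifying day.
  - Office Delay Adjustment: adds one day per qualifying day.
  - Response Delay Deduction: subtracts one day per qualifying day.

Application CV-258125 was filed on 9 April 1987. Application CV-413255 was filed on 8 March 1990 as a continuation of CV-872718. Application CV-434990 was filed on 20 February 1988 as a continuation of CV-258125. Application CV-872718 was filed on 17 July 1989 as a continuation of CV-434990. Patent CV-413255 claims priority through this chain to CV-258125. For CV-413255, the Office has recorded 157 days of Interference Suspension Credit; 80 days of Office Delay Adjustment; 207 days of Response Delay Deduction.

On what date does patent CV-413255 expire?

Earliest priority filing: 9 April 1987.
Base term: 9 April 1987 + 16 years → 9 April 2003.
Interference Suspension Credit: +157 days → 13 September 2003.
Office Delay Adjustment: +80 days → 2 December 2003.
Response Delay Deduction: −207 days → 9 May 2003.

May 9, 2003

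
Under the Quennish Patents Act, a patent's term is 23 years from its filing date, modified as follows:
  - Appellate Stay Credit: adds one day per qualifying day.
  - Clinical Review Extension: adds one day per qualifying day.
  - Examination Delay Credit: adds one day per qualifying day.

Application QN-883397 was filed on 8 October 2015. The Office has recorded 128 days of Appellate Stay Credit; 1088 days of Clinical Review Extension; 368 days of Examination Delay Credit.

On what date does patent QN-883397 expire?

2043-02-08

Base term: filing date + 23 years → 8 October 2038.
Appellate Stay Credit: +128 days → 13 February 2039.
Clinical Review Extension: +1088 days → 5 February 2042.
Examination Delay Credit: +368 days → 8 February 2043.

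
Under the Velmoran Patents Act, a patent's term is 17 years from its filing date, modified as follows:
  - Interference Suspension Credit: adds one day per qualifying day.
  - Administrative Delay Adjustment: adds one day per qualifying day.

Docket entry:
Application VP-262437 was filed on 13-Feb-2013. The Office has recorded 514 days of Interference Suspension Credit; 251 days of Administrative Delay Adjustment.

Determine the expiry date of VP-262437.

Base term: filing date + 17 years → 13 February 2030.
Interference Suspension Credit: +514 days → 12 July 2031.
Administrative Delay Adjustment: +251 days → 19 March 2032.

2032-03-19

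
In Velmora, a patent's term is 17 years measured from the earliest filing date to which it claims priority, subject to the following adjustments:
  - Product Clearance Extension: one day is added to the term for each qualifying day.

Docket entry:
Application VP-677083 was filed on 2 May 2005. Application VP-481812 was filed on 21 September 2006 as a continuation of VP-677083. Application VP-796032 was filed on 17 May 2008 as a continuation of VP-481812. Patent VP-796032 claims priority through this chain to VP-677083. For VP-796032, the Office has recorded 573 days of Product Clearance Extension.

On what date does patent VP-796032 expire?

Earliest priority filing: 2 May 2005.
Base term: 2 May 2005 + 17 years → 2 May 2022.
Product Clearance Extension: +573 days → 26 November 2023.

2023-11-26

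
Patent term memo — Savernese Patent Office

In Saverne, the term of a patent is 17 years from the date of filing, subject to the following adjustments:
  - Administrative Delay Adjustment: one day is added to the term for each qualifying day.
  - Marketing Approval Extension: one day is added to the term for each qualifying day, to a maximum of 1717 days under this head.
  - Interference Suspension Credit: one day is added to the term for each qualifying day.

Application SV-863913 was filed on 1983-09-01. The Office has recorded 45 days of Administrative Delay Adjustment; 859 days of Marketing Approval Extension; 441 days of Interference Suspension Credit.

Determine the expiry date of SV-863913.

May 8, 2004

Base term: filing date + 17 years → 1 September 2000.
Administrative Delay Adjustment: +45 days → 16 October 2000.
Marketing Approval Extension: 859 days (within the 1717-day cap) → +859 days → 22 February 2003.
Interference Suspension Credit: +441 days → 8 May 2004.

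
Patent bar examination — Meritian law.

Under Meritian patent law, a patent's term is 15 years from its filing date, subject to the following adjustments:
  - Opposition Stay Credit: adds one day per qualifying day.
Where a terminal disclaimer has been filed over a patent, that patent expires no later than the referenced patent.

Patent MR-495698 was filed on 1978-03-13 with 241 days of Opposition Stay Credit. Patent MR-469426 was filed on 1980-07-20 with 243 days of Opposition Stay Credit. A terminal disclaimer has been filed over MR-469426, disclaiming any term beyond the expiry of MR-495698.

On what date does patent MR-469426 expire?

Natural term of MR-469426:
  Base: filing + 15 years → 20 July 1995.
  Opposition Stay Credit: +243 days → 19 March 1996.
Expiry of referenced patent MR-495698:
  Base: filing + 15 years → 13 March 1993.
  Opposition Stay Credit: +241 days → 9 November 1993.
Terminal disclaimer: MR-469426 expires on the earlier of 19 March 1996 and 9 November 1993.

1993-11-09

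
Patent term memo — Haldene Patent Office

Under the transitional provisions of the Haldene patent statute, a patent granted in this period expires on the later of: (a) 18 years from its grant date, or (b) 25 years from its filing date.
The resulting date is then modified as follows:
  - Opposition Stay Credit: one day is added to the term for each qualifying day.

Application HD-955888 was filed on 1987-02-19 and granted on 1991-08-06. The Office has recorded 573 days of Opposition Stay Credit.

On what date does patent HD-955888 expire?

2013-09-14

(a) grant + 18 years → 6 August 2009.
(b) filing + 25 years → 19 February 2012.
Later of the two: 19 February 2012.
Opposition Stay Credit: +573 days → 14 September 2013.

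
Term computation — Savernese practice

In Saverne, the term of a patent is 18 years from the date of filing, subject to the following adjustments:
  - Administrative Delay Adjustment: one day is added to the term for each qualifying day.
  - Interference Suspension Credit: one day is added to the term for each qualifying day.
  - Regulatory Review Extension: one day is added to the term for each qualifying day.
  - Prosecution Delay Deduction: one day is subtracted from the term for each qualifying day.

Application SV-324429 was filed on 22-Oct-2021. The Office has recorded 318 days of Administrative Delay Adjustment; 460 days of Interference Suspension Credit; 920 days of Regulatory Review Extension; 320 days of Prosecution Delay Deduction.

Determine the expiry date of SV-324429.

Base term: filing date + 18 years → 22 October 2039.
Administrative Delay Adjustment: +318 days → 4 September 2040.
Interference Suspension Credit: +460 days → 8 December 2041.
Regulatory Review Extension: +920 days → 15 June 2044.
Prosecution Delay Deduction: −320 days → 31 July 2043.

2043-07-31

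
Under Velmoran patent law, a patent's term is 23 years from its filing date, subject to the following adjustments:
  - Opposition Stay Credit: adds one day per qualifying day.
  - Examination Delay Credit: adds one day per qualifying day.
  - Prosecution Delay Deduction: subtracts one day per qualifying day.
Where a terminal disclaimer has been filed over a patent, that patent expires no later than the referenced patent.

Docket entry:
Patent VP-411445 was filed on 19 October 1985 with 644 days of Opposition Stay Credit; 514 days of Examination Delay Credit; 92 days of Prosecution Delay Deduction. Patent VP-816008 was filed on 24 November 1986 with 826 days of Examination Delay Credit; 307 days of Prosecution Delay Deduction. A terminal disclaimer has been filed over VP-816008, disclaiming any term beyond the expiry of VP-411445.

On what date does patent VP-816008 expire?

Natural term of VP-816008:
  Base: filing + 23 years → 24 November 2009.
  Examination Delay Credit: +826 days → 28 February 2012.
  Prosecution Delay Deduction: −307 days → 27 April 2011.
Expiry of referenced patent VP-411445:
  Base: filing + 23 years → 19 October 2008.
  Opposition Stay Credit: +644 days → 25 July 2010.
  Examination Delay Credit: +514 days → 21 December 2011.
  Prosecution Delay Deduction: −92 days → 20 September 2011.
Terminal disclaimer: VP-816008 expires on the earlier of 27 April 2011 and 20 September 2011.

2011-04-27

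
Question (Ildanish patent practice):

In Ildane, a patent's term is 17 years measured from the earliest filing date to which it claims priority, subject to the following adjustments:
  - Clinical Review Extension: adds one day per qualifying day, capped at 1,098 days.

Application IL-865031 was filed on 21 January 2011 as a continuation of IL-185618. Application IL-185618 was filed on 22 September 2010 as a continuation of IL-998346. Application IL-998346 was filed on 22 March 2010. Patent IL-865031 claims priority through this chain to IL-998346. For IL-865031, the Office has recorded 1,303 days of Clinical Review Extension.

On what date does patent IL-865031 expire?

March 24, 2030

Earliest priority filing: 22 March 2010.
Base term: 22 March 2010 + 17 years → 22 March 2027.
Clinical Review Extension: 1303 days claimed exceeds the 1098-day cap, so +1098 days → 24 March 2030.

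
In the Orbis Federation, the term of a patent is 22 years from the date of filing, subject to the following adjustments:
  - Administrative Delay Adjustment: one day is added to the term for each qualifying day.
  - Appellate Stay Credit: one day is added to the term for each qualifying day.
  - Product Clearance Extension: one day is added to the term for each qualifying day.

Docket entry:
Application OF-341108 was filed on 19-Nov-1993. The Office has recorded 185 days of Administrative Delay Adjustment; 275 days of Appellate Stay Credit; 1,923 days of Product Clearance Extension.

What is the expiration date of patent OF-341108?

2022-05-29

Base term: filing date + 22 years → 19 November 2015.
Administrative Delay Adjustment: +185 days → 22 May 2016.
Appellate Stay Credit: +275 days → 21 February 2017.
Product Clearance Extension: +1923 days → 29 May 2022.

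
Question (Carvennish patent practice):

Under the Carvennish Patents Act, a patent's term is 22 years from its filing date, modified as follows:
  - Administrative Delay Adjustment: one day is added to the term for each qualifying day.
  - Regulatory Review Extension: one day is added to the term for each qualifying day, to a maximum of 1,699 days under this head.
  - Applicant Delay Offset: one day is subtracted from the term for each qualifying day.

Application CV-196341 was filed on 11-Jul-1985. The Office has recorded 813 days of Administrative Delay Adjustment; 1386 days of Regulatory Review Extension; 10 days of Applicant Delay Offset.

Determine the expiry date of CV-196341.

Base term: filing date + 22 years → 11 July 2007.
Administrative Delay Adjustment: +813 days → 1 October 2009.
Regulatory Review Extension: 1386 days (within the 1699-day cap) → +1386 days → 18 July 2013.
Applicant Delay Offset: −10 days → 8 July 2013.

2013-07-08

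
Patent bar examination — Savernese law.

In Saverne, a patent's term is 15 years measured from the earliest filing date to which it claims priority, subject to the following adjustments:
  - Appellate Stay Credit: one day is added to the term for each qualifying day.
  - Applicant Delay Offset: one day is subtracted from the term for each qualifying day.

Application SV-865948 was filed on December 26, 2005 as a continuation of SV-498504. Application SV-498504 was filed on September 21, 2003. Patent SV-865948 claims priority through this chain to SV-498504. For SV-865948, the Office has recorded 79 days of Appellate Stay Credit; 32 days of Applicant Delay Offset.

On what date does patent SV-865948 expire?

November 7, 2018

Earliest priority filing: 21 September 2003.
Base term: 21 September 2003 + 15 years → 21 September 2018.
Appellate Stay Credit: +79 days → 9 December 2018.
Applicant Delay Offset: −32 days → 7 November 2018.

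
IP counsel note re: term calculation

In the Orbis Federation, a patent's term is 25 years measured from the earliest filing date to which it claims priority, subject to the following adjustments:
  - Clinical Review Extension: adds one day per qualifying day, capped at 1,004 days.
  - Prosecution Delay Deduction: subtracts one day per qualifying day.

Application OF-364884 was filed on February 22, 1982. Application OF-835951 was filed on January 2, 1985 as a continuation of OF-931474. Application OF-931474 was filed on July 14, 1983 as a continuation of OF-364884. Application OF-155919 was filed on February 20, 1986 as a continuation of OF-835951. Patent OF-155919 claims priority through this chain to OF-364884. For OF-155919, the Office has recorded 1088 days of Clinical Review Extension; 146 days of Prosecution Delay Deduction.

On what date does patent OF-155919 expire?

2009-06-29

Earliest priority filing: 22 February 1982.
Base term: 22 February 1982 + 25 years → 22 February 2007.
Clinical Review Extension: 1088 days claimed exceeds the 1004-day cap, so +1004 days → 22 November 2009.
Prosecution Delay Deduction: −146 days → 29 June 2009.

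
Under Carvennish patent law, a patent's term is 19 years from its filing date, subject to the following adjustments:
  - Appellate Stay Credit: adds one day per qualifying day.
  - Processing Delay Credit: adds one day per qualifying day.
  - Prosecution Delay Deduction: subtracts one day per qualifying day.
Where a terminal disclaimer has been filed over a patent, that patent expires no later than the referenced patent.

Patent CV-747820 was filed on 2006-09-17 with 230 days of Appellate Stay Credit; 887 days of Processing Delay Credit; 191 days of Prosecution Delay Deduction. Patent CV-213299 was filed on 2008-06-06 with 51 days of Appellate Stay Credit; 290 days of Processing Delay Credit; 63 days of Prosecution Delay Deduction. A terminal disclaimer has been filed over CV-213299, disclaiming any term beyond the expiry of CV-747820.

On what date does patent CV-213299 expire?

Natural term of CV-213299:
  Base: filing + 19 years → 6 June 2027.
  Appellate Stay Credit: +51 days → 27 July 2027.
  Processing Delay Credit: +290 days → 12 May 2028.
  Prosecution Delay Deduction: −63 days → 10 March 2028.
Expiry of referenced patent CV-747820:
  Base: filing + 19 years → 17 September 2025.
  Appellate Stay Credit: +230 days → 5 May 2026.
  Processing Delay Credit: +887 days → 8 October 2028.
  Prosecution Delay Deduction: −191 days → 31 March 2028.
Terminal disclaimer: CV-213299 expires on the earlier of 10 March 2028 and 31 March 2028.

March 10, 2028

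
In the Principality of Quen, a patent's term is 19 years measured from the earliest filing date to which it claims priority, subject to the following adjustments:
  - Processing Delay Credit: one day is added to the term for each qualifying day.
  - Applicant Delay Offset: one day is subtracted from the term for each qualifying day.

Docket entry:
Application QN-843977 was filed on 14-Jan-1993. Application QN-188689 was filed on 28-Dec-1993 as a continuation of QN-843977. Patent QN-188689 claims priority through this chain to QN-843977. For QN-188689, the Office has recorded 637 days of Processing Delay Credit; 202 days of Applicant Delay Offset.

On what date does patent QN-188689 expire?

March 24, 2013

Earliest priority filing: 14 January 1993.
Base term: 14 January 1993 + 19 years → 14 January 2012.
Processing Delay Credit: +637 days → 12 October 2013.
Applicant Delay Offset: −202 days → 24 March 2013.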